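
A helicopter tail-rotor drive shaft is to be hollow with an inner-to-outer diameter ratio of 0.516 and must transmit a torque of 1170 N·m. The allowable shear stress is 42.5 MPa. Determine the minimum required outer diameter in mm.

53.2 mm

For a hollow shaft with d_i/d_o = 0.516: τ_max = 16T/(π d_o³ (1−k⁴)), so d_o = [16T/(π τ_allow (1−k⁴))]^(1/3) = [16·1170/(π·4.25×10^7·0.9291)]^(1/3) = 0.05324 m.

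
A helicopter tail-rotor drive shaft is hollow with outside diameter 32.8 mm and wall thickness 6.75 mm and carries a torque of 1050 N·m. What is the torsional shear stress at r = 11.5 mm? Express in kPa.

J = π(d_o⁴ − d_i⁴)/32 = π(0.0328⁴ − 0.0193⁴)/32 = 1.000×10^-7 m⁴.
Shear stress varies linearly with radius: τ = T·r/J = 1050 × 0.0115 / 1.000×10^-7 = 1.207×10^8 Pa.

121000 kPa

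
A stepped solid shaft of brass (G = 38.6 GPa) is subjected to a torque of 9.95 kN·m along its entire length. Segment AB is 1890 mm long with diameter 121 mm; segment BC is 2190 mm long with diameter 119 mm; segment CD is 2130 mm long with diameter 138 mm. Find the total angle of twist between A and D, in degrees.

3.85°

J_AB = π(0.121)⁴/32 = 2.10×10^-5 m⁴; J_BC = π(0.119)⁴/32 = 1.97×10^-5 m⁴; J_CD = π(0.138)⁴/32 = 3.56×10^-5 m⁴.
θ = (T/G)·Σ L_i/J_i = (9950/38.6×10⁹)·(1.89/2.10×10^-5 + 2.19/1.97×10^-5 + 2.13/3.56×10^-5) = 0.06725 rad.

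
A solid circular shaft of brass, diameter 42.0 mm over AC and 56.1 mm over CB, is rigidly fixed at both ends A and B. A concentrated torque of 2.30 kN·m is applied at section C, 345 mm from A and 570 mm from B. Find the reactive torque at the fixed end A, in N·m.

786 N·m

Compatibility: T_A·a/J_AC = T_B·b/J_CB with T_A + T_B = T₀.
J_AC = 3.05×10^-7 m⁴, J_CB = 9.72×10^-7 m⁴, so T_A = T₀·(J_AC/a)/((J_AC/a)+(J_CB/b)) = 785.9 N·m, T_B = 1514 N·m.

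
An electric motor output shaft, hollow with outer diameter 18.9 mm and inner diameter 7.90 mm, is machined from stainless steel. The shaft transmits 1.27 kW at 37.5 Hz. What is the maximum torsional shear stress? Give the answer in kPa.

4190 kPa

ω = 2π·37.5 = 235.6 rad/s, so T = P/ω = 1.27×10³ / 235.6 = 5.390 N·m.
J = π(d_o⁴ − d_i⁴)/32 = π(0.0189⁴ − 0.00790⁴)/32 = 1.214×10^-8 m⁴.
τ_max = T·r/J = 5.390 × 0.00945 / 1.214×10^-8 = 4.194×10^6 Pa.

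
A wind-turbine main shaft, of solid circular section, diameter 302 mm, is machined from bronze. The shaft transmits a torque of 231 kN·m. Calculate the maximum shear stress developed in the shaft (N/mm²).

J = πd⁴/32 = π(0.302)⁴/32 = 8.166×10^-4 m⁴.
τ_max = T·r/J = 231000 × 0.151 / 8.166×10^-4 = 4.271×10^7 Pa.

42.7 N/mm²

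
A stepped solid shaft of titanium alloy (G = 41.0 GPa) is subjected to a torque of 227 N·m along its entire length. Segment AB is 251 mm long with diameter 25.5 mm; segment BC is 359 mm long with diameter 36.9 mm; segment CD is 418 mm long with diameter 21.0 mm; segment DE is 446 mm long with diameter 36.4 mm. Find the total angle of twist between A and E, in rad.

0.180 rad

J_AB = π(0.0255)⁴/32 = 4.15×10^-8 m⁴; J_BC = π(0.0369)⁴/32 = 1.82×10^-7 m⁴; J_CD = π(0.0210)⁴/32 = 1.91×10^-8 m⁴; J_DE = π(0.0364)⁴/32 = 1.72×10^-7 m⁴.
θ = (T/G)·Σ L_i/J_i = (227.0/41.0×10⁹)·(0.251/4.15×10^-8 + 0.359/1.82×10^-7 + 0.418/1.91×10^-8 + 0.446/1.72×10^-7) = 0.1799 rad.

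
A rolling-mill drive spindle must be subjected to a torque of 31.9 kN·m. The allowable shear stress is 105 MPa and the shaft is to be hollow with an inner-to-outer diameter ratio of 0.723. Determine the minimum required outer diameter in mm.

129 mm

For a hollow shaft with d_i/d_o = 0.723: τ_max = 16T/(π d_o³ (1−k⁴)), so d_o = [16T/(π τ_allow (1−k⁴))]^(1/3) = [16·31900/(π·1.05×10^8·0.7268)]^(1/3) = 0.1286 m.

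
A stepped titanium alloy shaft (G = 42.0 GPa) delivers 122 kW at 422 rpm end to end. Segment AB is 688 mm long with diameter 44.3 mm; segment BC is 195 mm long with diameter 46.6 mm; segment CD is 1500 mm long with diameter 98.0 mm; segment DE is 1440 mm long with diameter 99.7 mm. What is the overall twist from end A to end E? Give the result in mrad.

168 mrad

ω = 2π·422/60 = 44.19 rad/s, so T = P/ω = 122×10³ / 44.19 = 2761 N·m.
J_AB = π(0.0443)⁴/32 = 3.78×10^-7 m⁴; J_BC = π(0.0466)⁴/32 = 4.63×10^-7 m⁴; J_CD = π(0.0980)⁴/32 = 9.06×10^-6 m⁴; J_DE = π(0.0997)⁴/32 = 9.70×10^-6 m⁴.
θ = (T/G)·Σ L_i/J_i = (2761/42.0×10⁹)·(0.688/3.78×10^-7 + 0.195/4.63×10^-7 + 1.50/9.06×10^-6 + 1.44/9.70×10^-6) = 0.1679 rad.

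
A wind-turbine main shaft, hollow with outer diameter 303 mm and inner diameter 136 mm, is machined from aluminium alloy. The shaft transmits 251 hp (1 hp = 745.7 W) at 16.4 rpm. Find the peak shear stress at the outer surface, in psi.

ω = 2π·16.4/60 = 1.717 rad/s, so T = P/ω = 251×745.7 / 1.717 = 109000 N·m.
J = π(d_o⁴ − d_i⁴)/32 = π(0.303⁴ − 0.136⁴)/32 = 7.939×10^-4 m⁴.
τ_max = T·r/J = 109000 × 0.151 / 7.939×10^-4 = 2.080×10^7 Pa.

3020 psi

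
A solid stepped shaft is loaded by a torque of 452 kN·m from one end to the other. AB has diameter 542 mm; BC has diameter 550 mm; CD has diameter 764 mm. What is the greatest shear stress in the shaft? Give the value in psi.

2100 psi

Under the same torque, τ_max = 16T/(πd³) is largest where d is smallest — segment AB (d = 542 mm).
τ_max = 16·452000/(π·(0.542)³) = 1.446×10^7 Pa.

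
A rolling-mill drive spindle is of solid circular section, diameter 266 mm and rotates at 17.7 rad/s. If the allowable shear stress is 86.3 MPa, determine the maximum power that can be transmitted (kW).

5640 kW

J = πd⁴/32 = π(0.266)⁴/32 = 4.915×10^-4 m⁴.
T_max = τ_allow·J/r = 8.63×10^7 × 4.915×10^-4 / 0.133 = 318900 N·m.
ω = 17.7 rad/s, so P_max = T_max·ω = 5.645×10^6 W.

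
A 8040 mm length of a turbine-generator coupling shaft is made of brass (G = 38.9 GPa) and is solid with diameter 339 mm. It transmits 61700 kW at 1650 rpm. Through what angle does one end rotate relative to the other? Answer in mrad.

56.9 mrad

ω = 2π·1650/60 = 172.8 rad/s, so T = P/ω = 61700×10³ / 172.8 = 357100 N·m.
J = πd⁴/32 = π(0.339)⁴/32 = 1.297×10^-3 m⁴.
θ = T·L/(G·J) = 357100 × 8.04 / (38.9×10⁹ × 1.297×10^-3) = 0.05692 rad.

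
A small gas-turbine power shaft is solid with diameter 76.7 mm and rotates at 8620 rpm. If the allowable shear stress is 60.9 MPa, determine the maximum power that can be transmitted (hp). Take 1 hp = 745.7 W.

6530 hp

J = πd⁴/32 = π(0.0767)⁴/32 = 3.398×10^-6 m⁴.
T_max = τ_allow·J/r = 6.09×10^7 × 3.398×10^-6 / 0.0384 = 5396 N·m.
ω = 2π·8620/60 = 902.7 rad/s, so P_max = T_max·ω = 4.870×10^6 W.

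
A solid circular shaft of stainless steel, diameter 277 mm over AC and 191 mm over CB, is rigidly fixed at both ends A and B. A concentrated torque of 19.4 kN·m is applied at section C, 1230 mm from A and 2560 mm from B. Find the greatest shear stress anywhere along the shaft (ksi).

0.608 ksi

Compatibility: T_A·a/J_AC = T_B·b/J_CB with T_A + T_B = T₀.
J_AC = 5.78×10^-4 m⁴, J_CB = 1.31×10^-4 m⁴, so T_A = T₀·(J_AC/a)/((J_AC/a)+(J_CB/b)) = 17500 N·m, T_B = 1901 N·m.
τ in each portion: τ_AC = 4.19×10^6 Pa, τ_CB = 1.39×10^6 Pa; maximum is in AC.
τ_max = T_AC·r/J = 17500·0.139/5.78×10^-4 = 4.193×10^6 Pa.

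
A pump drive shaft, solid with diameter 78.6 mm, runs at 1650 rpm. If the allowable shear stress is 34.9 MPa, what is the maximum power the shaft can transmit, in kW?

J = πd⁴/32 = π(0.0786)⁴/32 = 3.747×10^-6 m⁴.
T_max = τ_allow·J/r = 3.49×10^7 × 3.747×10^-6 / 0.0393 = 3328 N·m.
ω = 2π·1650/60 = 172.8 rad/s, so P_max = T_max·ω = 5.750×10^5 W.

575 kW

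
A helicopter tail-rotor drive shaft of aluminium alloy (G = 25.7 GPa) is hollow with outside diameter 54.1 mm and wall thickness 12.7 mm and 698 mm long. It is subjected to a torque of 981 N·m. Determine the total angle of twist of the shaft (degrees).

1.97°

J = π(d_o⁴ − d_i⁴)/32 = π(0.0541⁴ − 0.0287⁴)/32 = 7.744×10^-7 m⁴.
θ = T·L/(G·J) = 981.0 × 0.698 / (25.7×10⁹ × 7.744×10^-7) = 0.03441 rad.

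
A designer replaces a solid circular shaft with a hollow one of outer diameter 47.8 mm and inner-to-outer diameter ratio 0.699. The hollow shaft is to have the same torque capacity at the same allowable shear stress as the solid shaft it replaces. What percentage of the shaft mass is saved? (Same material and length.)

38.7 %

Equal τ_max and T ⇒ the solid shaft needs d_s³ = d_o³(1−k⁴), so d_s = 47.8·(1−0.699⁴)^(1/3) = 43.65 mm.
Area ratio A_h/A_s = d_o²(1−k²)/d_s² = (1−k²)/(1−k⁴)^(2/3) = 0.6134.
Mass saving = 1 − 0.6134 = 38.7 %.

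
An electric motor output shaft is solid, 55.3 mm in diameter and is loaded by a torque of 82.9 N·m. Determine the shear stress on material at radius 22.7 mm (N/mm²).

J = πd⁴/32 = π(0.0553)⁴/32 = 9.181×10^-7 m⁴.
Shear stress varies linearly with radius: τ = T·r/J = 82.90 × 0.0227 / 9.181×10^-7 = 2.050×10^6 Pa.

2.05 N/mm²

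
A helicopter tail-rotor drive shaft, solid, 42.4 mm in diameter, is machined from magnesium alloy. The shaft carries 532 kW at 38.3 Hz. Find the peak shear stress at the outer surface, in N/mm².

ω = 2π·38.3 = 240.6 rad/s, so T = P/ω = 532×10³ / 240.6 = 2211 N·m.
J = πd⁴/32 = π(0.0424)⁴/32 = 3.173×10^-7 m⁴.
τ_max = T·r/J = 2211 × 0.0212 / 3.173×10^-7 = 1.477×10^8 Pa.

148 N/mm²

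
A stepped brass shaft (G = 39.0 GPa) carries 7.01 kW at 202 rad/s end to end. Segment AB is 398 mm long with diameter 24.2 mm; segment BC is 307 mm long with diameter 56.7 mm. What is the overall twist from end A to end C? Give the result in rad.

ω = 202 rad/s, so T = P/ω = 7.01×10³ / 202.0 = 34.70 N·m.
J_AB = π(0.0242)⁴/32 = 3.37×10^-8 m⁴; J_BC = π(0.0567)⁴/32 = 1.01×10^-6 m⁴.
θ = (T/G)·Σ L_i/J_i = (34.70/39.0×10⁹)·(0.398/3.37×10^-8 + 0.307/1.01×10^-6) = 0.01079 rad.

0.0108 rad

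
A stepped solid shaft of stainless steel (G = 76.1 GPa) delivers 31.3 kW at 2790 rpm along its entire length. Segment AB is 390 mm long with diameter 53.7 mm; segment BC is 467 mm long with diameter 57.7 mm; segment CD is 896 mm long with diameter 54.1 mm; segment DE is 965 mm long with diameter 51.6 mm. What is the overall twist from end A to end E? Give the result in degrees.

0.271°

ω = 2π·2790/60 = 292.2 rad/s, so T = P/ω = 31.3×10³ / 292.2 = 107.1 N·m.
J_AB = π(0.0537)⁴/32 = 8.16×10^-7 m⁴; J_BC = π(0.0577)⁴/32 = 1.09×10^-6 m⁴; J_CD = π(0.0541)⁴/32 = 8.41×10^-7 m⁴; J_DE = π(0.0516)⁴/32 = 6.96×10^-7 m⁴.
θ = (T/G)·Σ L_i/J_i = (107.1/76.1×10⁹)·(0.390/8.16×10^-7 + 0.467/1.09×10^-6 + 0.896/8.41×10^-7 + 0.965/6.96×10^-7) = 4.728×10^-3 rad.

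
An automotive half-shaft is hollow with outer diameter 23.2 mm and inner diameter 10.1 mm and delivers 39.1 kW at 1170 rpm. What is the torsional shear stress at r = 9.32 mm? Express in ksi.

ω = 2π·1170/60 = 122.5 rad/s, so T = P/ω = 39.1×10³ / 122.5 = 319.1 N·m.
J = π(d_o⁴ − d_i⁴)/32 = π(0.0232⁴ − 0.0101⁴)/32 = 2.742×10^-8 m⁴.
Shear stress varies linearly with radius: τ = T·r/J = 319.1 × 0.00932 / 2.742×10^-8 = 1.085×10^8 Pa.

15.7 ksi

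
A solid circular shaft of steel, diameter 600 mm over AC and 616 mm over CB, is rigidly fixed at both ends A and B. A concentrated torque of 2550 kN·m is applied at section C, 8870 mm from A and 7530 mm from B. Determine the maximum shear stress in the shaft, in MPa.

31.5 MPa

Compatibility: T_A·a/J_AC = T_B·b/J_CB with T_A + T_B = T₀.
J_AC = 0.0127 m⁴, J_CB = 0.0141 m⁴, so T_A = T₀·(J_AC/a)/((J_AC/a)+(J_CB/b)) = 1.105e6 N·m, T_B = 1.445e6 N·m.
τ in each portion: τ_AC = 2.60×10^7 Pa, τ_CB = 3.15×10^7 Pa; maximum is in CB.
τ_max = T_CB·r/J = 1.445e6·0.308/0.0141 = 3.150×10^7 Pa.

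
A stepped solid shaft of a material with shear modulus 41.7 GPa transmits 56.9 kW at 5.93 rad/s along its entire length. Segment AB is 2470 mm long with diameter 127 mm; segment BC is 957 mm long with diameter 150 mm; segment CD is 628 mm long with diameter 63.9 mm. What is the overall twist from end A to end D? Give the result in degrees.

6.59°

ω = 5.93 rad/s, so T = P/ω = 56.9×10³ / 5.930 = 9595 N·m.
J_AB = π(0.127)⁴/32 = 2.55×10^-5 m⁴; J_BC = π(0.150)⁴/32 = 4.97×10^-5 m⁴; J_CD = π(0.0639)⁴/32 = 1.64×10^-6 m⁴.
θ = (T/G)·Σ L_i/J_i = (9595/41.7×10⁹)·(2.47/2.55×10^-5 + 0.957/4.97×10^-5 + 0.628/1.64×10^-6) = 0.1150 rad.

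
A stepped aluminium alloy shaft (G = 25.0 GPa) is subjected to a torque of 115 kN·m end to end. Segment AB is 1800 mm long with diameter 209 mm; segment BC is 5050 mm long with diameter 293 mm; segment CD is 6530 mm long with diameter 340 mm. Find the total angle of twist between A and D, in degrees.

J_AB = π(0.209)⁴/32 = 1.87×10^-4 m⁴; J_BC = π(0.293)⁴/32 = 7.24×10^-4 m⁴; J_CD = π(0.340)⁴/32 = 1.31×10^-3 m⁴.
θ = (T/G)·Σ L_i/J_i = (115000/25.0×10⁹)·(1.80/1.87×10^-4 + 5.05/7.24×10^-4 + 6.53/1.31×10^-3) = 0.09920 rad.

5.68°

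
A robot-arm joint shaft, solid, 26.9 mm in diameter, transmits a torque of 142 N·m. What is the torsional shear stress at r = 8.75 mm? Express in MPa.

J = πd⁴/32 = π(0.0269)⁴/32 = 5.141×10^-8 m⁴.
Shear stress varies linearly with radius: τ = T·r/J = 142.0 × 0.00875 / 5.141×10^-8 = 2.417×10^7 Pa.

24.2 MPa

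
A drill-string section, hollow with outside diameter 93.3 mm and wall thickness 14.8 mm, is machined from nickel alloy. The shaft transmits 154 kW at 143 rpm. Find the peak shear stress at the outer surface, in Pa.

8.24e7 Pa

ω = 2π·143/60 = 14.97 rad/s, so T = P/ω = 154×10³ / 14.97 = 10280 N·m.
J = π(d_o⁴ − d_i⁴)/32 = π(0.0933⁴ − 0.0637⁴)/32 = 5.823×10^-6 m⁴.
τ_max = T·r/J = 10280 × 0.0466 / 5.823×10^-6 = 8.239×10^7 Pa.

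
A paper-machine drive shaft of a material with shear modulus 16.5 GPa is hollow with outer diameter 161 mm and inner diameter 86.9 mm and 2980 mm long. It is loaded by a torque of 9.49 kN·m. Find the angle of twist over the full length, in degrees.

1.63°

J = π(d_o⁴ − d_i⁴)/32 = π(0.161⁴ − 0.0869⁴)/32 = 6.036×10^-5 m⁴.
θ = T·L/(G·J) = 9490 × 2.98 / (16.5×10⁹ × 6.036×10^-5) = 0.02839 rad.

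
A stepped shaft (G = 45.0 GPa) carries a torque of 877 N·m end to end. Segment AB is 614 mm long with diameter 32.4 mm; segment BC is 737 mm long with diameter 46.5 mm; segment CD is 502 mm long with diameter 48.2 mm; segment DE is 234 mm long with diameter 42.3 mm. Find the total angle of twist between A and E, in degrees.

10.0°

J_AB = π(0.0324)⁴/32 = 1.08×10^-7 m⁴; J_BC = π(0.0465)⁴/32 = 4.59×10^-7 m⁴; J_CD = π(0.0482)⁴/32 = 5.30×10^-7 m⁴; J_DE = π(0.0423)⁴/32 = 3.14×10^-7 m⁴.
θ = (T/G)·Σ L_i/J_i = (877.0/45.0×10⁹)·(0.614/1.08×10^-7 + 0.737/4.59×10^-7 + 0.502/5.30×10^-7 + 0.234/3.14×10^-7) = 0.1749 rad.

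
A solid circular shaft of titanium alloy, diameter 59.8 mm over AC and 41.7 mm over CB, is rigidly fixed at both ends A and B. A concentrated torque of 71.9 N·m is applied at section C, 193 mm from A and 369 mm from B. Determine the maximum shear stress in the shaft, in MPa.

1.52 MPa

Compatibility: T_A·a/J_AC = T_B·b/J_CB with T_A + T_B = T₀.
J_AC = 1.26×10^-6 m⁴, J_CB = 2.97×10^-7 m⁴, so T_A = T₀·(J_AC/a)/((J_AC/a)+(J_CB/b)) = 63.99 N·m, T_B = 7.913 N·m.
τ in each portion: τ_AC = 1.52×10^6 Pa, τ_CB = 5.56×10^5 Pa; maximum is in AC.
τ_max = T_AC·r/J = 63.99·0.0299/1.26×10^-6 = 1.524×10^6 Pa.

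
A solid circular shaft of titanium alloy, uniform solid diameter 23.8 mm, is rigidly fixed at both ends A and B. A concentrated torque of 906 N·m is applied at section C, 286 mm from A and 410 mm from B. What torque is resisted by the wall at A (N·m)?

534 N·m

With uniform GJ and both ends fixed, compatibility θ_AC = θ_CB gives T_A·a = T_B·b, together with T_A + T_B = T₀.
T_A = T₀·b/(a+b) = 906.0·410/696.0 = 533.7 N·m; T_B = 372.3 N·m.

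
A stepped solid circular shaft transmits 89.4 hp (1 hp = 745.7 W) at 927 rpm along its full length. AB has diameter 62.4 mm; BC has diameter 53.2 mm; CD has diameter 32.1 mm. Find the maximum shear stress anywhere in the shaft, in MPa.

106 MPa

ω = 2π·927/60 = 97.08 rad/s, so T = P/ω = 89.4×745.7 / 97.08 = 686.7 N·m.
Under the same torque, τ_max = 16T/(πd³) is largest where d is smallest — segment CD (d = 32.1 mm).
τ_max = 16·686.7/(π·(0.0321)³) = 1.057×10^8 Pa.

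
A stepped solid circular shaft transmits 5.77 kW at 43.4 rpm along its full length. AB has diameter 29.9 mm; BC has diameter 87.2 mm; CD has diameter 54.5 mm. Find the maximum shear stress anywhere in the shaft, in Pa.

ω = 2π·43.4/60 = 4.545 rad/s, so T = P/ω = 5.77×10³ / 4.545 = 1270 N·m.
Under the same torque, τ_max = 16T/(πd³) is largest where d is smallest — segment AB (d = 29.9 mm).
τ_max = 16·1270/(π·(0.0299)³) = 2.419×10^8 Pa.

2.42e8 Pa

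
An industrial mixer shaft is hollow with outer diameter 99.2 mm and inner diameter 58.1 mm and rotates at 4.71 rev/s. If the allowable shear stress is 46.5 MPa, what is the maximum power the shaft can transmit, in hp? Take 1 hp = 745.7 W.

312 hp

J = π(d_o⁴ − d_i⁴)/32 = π(0.0992⁴ − 0.0581⁴)/32 = 8.388×10^-6 m⁴.
T_max = τ_allow·J/r = 4.65×10^7 × 8.388×10^-6 / 0.0496 = 7864 N·m.
ω = 2π·4.71 = 29.59 rad/s, so P_max = T_max·ω = 2.327×10^5 W.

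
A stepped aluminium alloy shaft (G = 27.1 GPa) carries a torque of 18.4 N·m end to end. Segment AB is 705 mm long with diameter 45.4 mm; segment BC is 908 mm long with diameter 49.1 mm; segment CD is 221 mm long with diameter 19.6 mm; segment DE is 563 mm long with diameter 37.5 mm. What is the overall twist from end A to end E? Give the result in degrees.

J_AB = π(0.0454)⁴/32 = 4.17×10^-7 m⁴; J_BC = π(0.0491)⁴/32 = 5.71×10^-7 m⁴; J_CD = π(0.0196)⁴/32 = 1.45×10^-8 m⁴; J_DE = π(0.0375)⁴/32 = 1.94×10^-7 m⁴.
θ = (T/G)·Σ L_i/J_i = (18.40/27.1×10⁹)·(0.705/4.17×10^-7 + 0.908/5.71×10^-7 + 0.221/1.45×10^-8 + 0.563/1.94×10^-7) = 0.01455 rad.

0.834°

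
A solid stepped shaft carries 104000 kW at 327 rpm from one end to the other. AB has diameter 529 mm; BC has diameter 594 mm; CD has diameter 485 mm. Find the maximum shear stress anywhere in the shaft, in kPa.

136000 kPa

ω = 2π·327/60 = 34.24 rad/s, so T = P/ω = 104000×10³ / 34.24 = 3.037e6 N·m.
Under the same torque, τ_max = 16T/(πd³) is largest where d is smallest — segment CD (d = 485 mm).
τ_max = 16·3.037e6/(π·(0.485)³) = 1.356×10^8 Pa.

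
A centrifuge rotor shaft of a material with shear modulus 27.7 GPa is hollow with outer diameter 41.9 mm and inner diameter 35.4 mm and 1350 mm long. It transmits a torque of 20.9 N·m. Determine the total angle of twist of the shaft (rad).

0.00686 rad

J = π(d_o⁴ − d_i⁴)/32 = π(0.0419⁴ − 0.0354⁴)/32 = 1.484×10^-7 m⁴.
θ = T·L/(G·J) = 20.90 × 1.35 / (27.7×10⁹ × 1.484×10^-7) = 6.863×10^-3 rad.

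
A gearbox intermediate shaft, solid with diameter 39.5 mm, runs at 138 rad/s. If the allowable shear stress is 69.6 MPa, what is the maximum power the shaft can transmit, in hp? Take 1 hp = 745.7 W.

156 hp

J = πd⁴/32 = π(0.0395)⁴/32 = 2.390×10^-7 m⁴.
T_max = τ_allow·J/r = 6.96×10^7 × 2.390×10^-7 / 0.0198 = 842.2 N·m.
ω = 138 rad/s, so P_max = T_max·ω = 1.162×10^5 W.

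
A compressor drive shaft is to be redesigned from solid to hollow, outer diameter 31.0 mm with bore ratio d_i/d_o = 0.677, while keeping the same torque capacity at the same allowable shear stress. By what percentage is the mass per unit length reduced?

Equal τ_max and T ⇒ the solid shaft needs d_s³ = d_o³(1−k⁴), so d_s = 31.0·(1−0.677⁴)^(1/3) = 28.66 mm.
Area ratio A_h/A_s = d_o²(1−k²)/d_s² = (1−k²)/(1−k⁴)^(2/3) = 0.6339.
Mass saving = 1 − 0.6339 = 36.6 %.

36.6 %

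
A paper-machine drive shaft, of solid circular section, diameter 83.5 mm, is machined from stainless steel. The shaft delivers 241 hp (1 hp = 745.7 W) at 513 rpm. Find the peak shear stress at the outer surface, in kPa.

29300 kPa

ω = 2π·513/60 = 53.72 rad/s, so T = P/ω = 241×745.7 / 53.72 = 3345 N·m.
J = πd⁴/32 = π(0.0835)⁴/32 = 4.772×10^-6 m⁴.
τ_max = T·r/J = 3345 × 0.0418 / 4.772×10^-6 = 2.926×10^7 Pa.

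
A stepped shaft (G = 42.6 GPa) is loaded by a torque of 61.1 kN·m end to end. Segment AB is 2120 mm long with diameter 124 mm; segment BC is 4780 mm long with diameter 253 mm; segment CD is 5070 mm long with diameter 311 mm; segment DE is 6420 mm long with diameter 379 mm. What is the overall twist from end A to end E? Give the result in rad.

J_AB = π(0.124)⁴/32 = 2.32×10^-5 m⁴; J_BC = π(0.253)⁴/32 = 4.02×10^-4 m⁴; J_CD = π(0.311)⁴/32 = 9.18×10^-4 m⁴; J_DE = π(0.379)⁴/32 = 2.03×10^-3 m⁴.
θ = (T/G)·Σ L_i/J_i = (61100/42.6×10⁹)·(2.12/2.32×10^-5 + 4.78/4.02×10^-4 + 5.07/9.18×10^-4 + 6.42/2.03×10^-3) = 0.1605 rad.

0.161 rad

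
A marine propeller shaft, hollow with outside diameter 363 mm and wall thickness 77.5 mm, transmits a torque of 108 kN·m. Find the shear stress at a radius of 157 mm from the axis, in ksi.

J = π(d_o⁴ − d_i⁴)/32 = π(0.363⁴ − 0.208⁴)/32 = 1.521×10^-3 m⁴.
Shear stress varies linearly with radius: τ = T·r/J = 108000 × 0.157 / 1.521×10^-3 = 1.115×10^7 Pa.

1.62 ksi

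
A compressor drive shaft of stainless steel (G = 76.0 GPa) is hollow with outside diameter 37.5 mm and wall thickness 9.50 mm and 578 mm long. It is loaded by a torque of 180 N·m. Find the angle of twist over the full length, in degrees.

J = π(d_o⁴ − d_i⁴)/32 = π(0.0375⁴ − 0.0185⁴)/32 = 1.826×10^-7 m⁴.
θ = T·L/(G·J) = 180.0 × 0.578 / (76.0×10⁹ × 1.826×10^-7) = 7.495×10^-3 rad.

0.429°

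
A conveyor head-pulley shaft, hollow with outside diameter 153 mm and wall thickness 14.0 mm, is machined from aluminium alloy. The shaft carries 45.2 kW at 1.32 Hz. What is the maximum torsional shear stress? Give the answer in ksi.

2.03 ksi

ω = 2π·1.32 = 8.294 rad/s, so T = P/ω = 45.2×10³ / 8.294 = 5450 N·m.
J = π(d_o⁴ − d_i⁴)/32 = π(0.153⁴ − 0.125⁴)/32 = 2.983×10^-5 m⁴.
τ_max = T·r/J = 5450 × 0.0765 / 2.983×10^-5 = 1.398×10^7 Pa.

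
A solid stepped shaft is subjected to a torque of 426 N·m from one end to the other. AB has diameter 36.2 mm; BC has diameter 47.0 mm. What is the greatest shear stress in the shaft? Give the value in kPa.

Under the same torque, τ_max = 16T/(πd³) is largest where d is smallest — segment AB (d = 36.2 mm).
τ_max = 16·426.0/(π·(0.0362)³) = 4.574×10^7 Pa.

45700 kPa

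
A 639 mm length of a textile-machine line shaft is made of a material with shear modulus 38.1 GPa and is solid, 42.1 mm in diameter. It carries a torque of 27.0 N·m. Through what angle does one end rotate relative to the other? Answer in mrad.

1.47 mrad

J = πd⁴/32 = π(0.0421)⁴/32 = 3.084×10^-7 m⁴.
θ = T·L/(G·J) = 27.00 × 0.639 / (38.1×10⁹ × 3.084×10^-7) = 1.468×10^-3 rad.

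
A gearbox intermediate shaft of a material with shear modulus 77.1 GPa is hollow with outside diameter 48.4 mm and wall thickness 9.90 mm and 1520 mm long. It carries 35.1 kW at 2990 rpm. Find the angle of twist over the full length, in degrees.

0.268°

ω = 2π·2990/60 = 313.1 rad/s, so T = P/ω = 35.1×10³ / 313.1 = 112.1 N·m.
J = π(d_o⁴ − d_i⁴)/32 = π(0.0484⁴ − 0.0286⁴)/32 = 4.731×10^-7 m⁴.
θ = T·L/(G·J) = 112.1 × 1.52 / (77.1×10⁹ × 4.731×10^-7) = 4.672×10^-3 rad.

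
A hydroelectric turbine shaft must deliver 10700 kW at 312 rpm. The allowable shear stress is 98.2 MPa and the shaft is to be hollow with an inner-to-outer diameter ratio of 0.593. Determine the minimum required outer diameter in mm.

269 mm

ω = 2π·312/60 = 32.67 rad/s, so T = P/ω = 10700×10³ / 32.67 = 327500 N·m.
For a hollow shaft with d_i/d_o = 0.593: τ_max = 16T/(π d_o³ (1−k⁴)), so d_o = [16T/(π τ_allow (1−k⁴))]^(1/3) = [16·327500/(π·9.82×10^7·0.8763)]^(1/3) = 0.2686 m.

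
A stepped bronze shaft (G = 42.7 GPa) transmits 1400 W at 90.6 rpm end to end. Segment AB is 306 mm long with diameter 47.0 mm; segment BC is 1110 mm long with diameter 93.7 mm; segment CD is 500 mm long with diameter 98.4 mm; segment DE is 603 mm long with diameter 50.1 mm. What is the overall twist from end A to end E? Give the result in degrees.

ω = 2π·90.6/60 = 9.488 rad/s, so T = P/ω = 1400 / 9.488 = 147.6 N·m.
J_AB = π(0.0470)⁴/32 = 4.79×10^-7 m⁴; J_BC = π(0.0937)⁴/32 = 7.57×10^-6 m⁴; J_CD = π(0.0984)⁴/32 = 9.20×10^-6 m⁴; J_DE = π(0.0501)⁴/32 = 6.19×10^-7 m⁴.
θ = (T/G)·Σ L_i/J_i = (147.6/42.7×10⁹)·(0.306/4.79×10^-7 + 1.11/7.57×10^-6 + 0.500/9.20×10^-6 + 0.603/6.19×10^-7) = 6.271×10^-3 rad.

0.359°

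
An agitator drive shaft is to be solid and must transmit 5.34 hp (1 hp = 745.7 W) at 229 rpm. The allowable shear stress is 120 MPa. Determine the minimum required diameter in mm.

19.2 mm

ω = 2π·229/60 = 23.98 rad/s, so T = P/ω = 5.34×745.7 / 23.98 = 166.1 N·m.
For a solid shaft τ_max = 16T/(πd³), so d = (16T/(π τ_allow))^(1/3) = (16·166.1/(π·1.20×10^8))^(1/3) = 0.01917 m.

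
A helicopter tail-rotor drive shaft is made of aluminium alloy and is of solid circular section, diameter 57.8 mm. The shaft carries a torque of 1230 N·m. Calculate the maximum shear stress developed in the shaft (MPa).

32.4 MPa

J = πd⁴/32 = π(0.0578)⁴/32 = 1.096×10^-6 m⁴.
τ_max = T·r/J = 1230 × 0.0289 / 1.096×10^-6 = 3.244×10^7 Pa.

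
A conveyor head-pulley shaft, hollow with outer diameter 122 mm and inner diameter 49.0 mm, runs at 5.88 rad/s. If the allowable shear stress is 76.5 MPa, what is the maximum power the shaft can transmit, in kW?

J = π(d_o⁴ − d_i⁴)/32 = π(0.122⁴ − 0.0490⁴)/32 = 2.118×10^-5 m⁴.
T_max = τ_allow·J/r = 7.65×10^7 × 2.118×10^-5 / 0.0610 = 26570 N·m.
ω = 5.88 rad/s, so P_max = T_max·ω = 1.562×10^5 W.

156 kW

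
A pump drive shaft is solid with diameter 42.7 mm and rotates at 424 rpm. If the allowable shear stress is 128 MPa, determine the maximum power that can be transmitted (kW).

J = πd⁴/32 = π(0.0427)⁴/32 = 3.264×10^-7 m⁴.
T_max = τ_allow·J/r = 1.28×10^8 × 3.264×10^-7 / 0.0214 = 1957 N·m.
ω = 2π·424/60 = 44.40 rad/s, so P_max = T_max·ω = 8.688×10^4 W.

86.9 kW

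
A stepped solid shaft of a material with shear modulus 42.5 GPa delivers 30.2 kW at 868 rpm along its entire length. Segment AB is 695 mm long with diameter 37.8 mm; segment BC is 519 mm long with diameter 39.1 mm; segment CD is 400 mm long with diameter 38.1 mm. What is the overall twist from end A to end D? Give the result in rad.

ω = 2π·868/60 = 90.90 rad/s, so T = P/ω = 30.2×10³ / 90.90 = 332.2 N·m.
J_AB = π(0.0378)⁴/32 = 2.00×10^-7 m⁴; J_BC = π(0.0391)⁴/32 = 2.29×10^-7 m⁴; J_CD = π(0.0381)⁴/32 = 2.07×10^-7 m⁴.
θ = (T/G)·Σ L_i/J_i = (332.2/42.5×10⁹)·(0.695/2.00×10^-7 + 0.519/2.29×10^-7 + 0.400/2.07×10^-7) = 0.05991 rad.

0.0599 rad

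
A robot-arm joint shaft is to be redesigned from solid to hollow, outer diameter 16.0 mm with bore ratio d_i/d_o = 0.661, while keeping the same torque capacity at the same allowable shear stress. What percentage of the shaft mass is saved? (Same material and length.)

35.2 %

Equal τ_max and T ⇒ the solid shaft needs d_s³ = d_o³(1−k⁴), so d_s = 16.0·(1−0.661⁴)^(1/3) = 14.91 mm.
Area ratio A_h/A_s = d_o²(1−k²)/d_s² = (1−k²)/(1−k⁴)^(2/3) = 0.6485.
Mass saving = 1 − 0.6485 = 35.2 %.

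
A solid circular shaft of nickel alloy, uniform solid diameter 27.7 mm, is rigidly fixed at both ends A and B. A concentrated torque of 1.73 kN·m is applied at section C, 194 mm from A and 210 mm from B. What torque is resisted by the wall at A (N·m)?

With uniform GJ and both ends fixed, compatibility θ_AC = θ_CB gives T_A·a = T_B·b, together with T_A + T_B = T₀.
T_A = T₀·b/(a+b) = 1730·210/404.0 = 899.3 N·m; T_B = 830.7 N·m.

899 N·m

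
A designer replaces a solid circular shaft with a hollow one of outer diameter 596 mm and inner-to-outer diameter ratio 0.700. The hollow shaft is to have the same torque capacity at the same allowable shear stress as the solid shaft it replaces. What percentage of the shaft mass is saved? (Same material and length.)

Equal τ_max and T ⇒ the solid shaft needs d_s³ = d_o³(1−k⁴), so d_s = 596·(1−0.700⁴)^(1/3) = 543.9 mm.
Area ratio A_h/A_s = d_o²(1−k²)/d_s² = (1−k²)/(1−k⁴)^(2/3) = 0.6124.
Mass saving = 1 − 0.6124 = 38.8 %.

38.8 %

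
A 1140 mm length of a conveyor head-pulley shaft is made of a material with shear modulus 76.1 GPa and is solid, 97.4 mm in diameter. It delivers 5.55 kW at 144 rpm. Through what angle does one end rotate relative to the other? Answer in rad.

ω = 2π·144/60 = 15.08 rad/s, so T = P/ω = 5.55×10³ / 15.08 = 368.0 N·m.
J = πd⁴/32 = π(0.0974)⁴/32 = 8.836×10^-6 m⁴.
θ = T·L/(G·J) = 368.0 × 1.14 / (76.1×10⁹ × 8.836×10^-6) = 6.240×10^-4 rad.

6.24e-4 rad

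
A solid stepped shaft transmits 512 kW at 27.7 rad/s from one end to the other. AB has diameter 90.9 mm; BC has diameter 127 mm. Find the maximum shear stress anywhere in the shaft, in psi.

ω = 27.7 rad/s, so T = P/ω = 512×10³ / 27.70 = 18480 N·m.
Under the same torque, τ_max = 16T/(πd³) is largest where d is smallest — segment AB (d = 90.9 mm).
τ_max = 16·18480/(π·(0.0909)³) = 1.253×10^8 Pa.

18200 psi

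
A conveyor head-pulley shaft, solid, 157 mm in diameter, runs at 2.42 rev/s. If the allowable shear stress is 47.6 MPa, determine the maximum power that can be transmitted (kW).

550 kW

J = πd⁴/32 = π(0.157)⁴/32 = 5.965×10^-5 m⁴.
T_max = τ_allow·J/r = 4.76×10^7 × 5.965×10^-5 / 0.0785 = 36170 N·m.
ω = 2π·2.42 = 15.21 rad/s, so P_max = T_max·ω = 5.500×10^5 W.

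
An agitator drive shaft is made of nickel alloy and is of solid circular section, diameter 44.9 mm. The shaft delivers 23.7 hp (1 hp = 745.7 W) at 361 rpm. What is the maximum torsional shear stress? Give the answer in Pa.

2.63e7 Pa

ω = 2π·361/60 = 37.80 rad/s, so T = P/ω = 23.7×745.7 / 37.80 = 467.5 N·m.
J = πd⁴/32 = π(0.0449)⁴/32 = 3.990×10^-7 m⁴.
τ_max = T·r/J = 467.5 × 0.0224 / 3.990×10^-7 = 2.630×10^7 Pa.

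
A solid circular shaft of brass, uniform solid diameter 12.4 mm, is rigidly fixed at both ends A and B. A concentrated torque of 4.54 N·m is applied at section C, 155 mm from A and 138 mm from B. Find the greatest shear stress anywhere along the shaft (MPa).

6.42 MPa

With uniform GJ and both ends fixed, compatibility θ_AC = θ_CB gives T_A·a = T_B·b, together with T_A + T_B = T₀.
T_A = T₀·b/(a+b) = 4.540·138/293.0 = 2.138 N·m; T_B = 2.402 N·m.
τ in each portion: τ_AC = 5.71×10^6 Pa, τ_CB = 6.42×10^6 Pa; maximum is in CB.
τ_max = T_CB·r/J = 2.402·0.00620/2.32×10^-9 = 6.415×10^6 Pa.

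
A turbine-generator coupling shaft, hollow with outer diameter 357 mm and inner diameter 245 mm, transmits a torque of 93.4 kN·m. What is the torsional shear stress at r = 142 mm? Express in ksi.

J = π(d_o⁴ − d_i⁴)/32 = π(0.357⁴ − 0.245⁴)/32 = 1.241×10^-3 m⁴.
Shear stress varies linearly with radius: τ = T·r/J = 93400 × 0.142 / 1.241×10^-3 = 1.069×10^7 Pa.

1.55 ksi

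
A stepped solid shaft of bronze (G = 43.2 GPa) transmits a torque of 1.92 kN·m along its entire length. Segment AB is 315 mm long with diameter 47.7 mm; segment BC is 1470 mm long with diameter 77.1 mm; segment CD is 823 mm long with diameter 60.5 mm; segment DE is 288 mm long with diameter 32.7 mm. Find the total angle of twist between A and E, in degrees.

10.8°

J_AB = π(0.0477)⁴/32 = 5.08×10^-7 m⁴; J_BC = π(0.0771)⁴/32 = 3.47×10^-6 m⁴; J_CD = π(0.0605)⁴/32 = 1.32×10^-6 m⁴; J_DE = π(0.0327)⁴/32 = 1.12×10^-7 m⁴.
θ = (T/G)·Σ L_i/J_i = (1920/43.2×10⁹)·(0.315/5.08×10^-7 + 1.47/3.47×10^-6 + 0.823/1.32×10^-6 + 0.288/1.12×10^-7) = 0.1882 rad.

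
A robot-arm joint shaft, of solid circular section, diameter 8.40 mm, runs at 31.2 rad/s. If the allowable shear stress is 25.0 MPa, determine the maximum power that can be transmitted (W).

90.8 W

J = πd⁴/32 = π(0.00840)⁴/32 = 4.888×10^-10 m⁴.
T_max = τ_allow·J/r = 2.50×10^7 × 4.888×10^-10 / 0.00420 = 2.909 N·m.
ω = 31.2 rad/s, so P_max = T_max·ω = 90.77 W.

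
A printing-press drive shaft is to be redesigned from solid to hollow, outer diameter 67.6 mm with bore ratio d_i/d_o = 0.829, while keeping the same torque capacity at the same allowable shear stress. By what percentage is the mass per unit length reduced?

Equal τ_max and T ⇒ the solid shaft needs d_s³ = d_o³(1−k⁴), so d_s = 67.6·(1−0.829⁴)^(1/3) = 54.63 mm.
Area ratio A_h/A_s = d_o²(1−k²)/d_s² = (1−k²)/(1−k⁴)^(2/3) = 0.4789.
Mass saving = 1 − 0.4789 = 52.1 %.

52.1 %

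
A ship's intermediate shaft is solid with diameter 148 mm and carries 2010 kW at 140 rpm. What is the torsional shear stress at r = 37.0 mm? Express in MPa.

ω = 2π·140/60 = 14.66 rad/s, so T = P/ω = 2010×10³ / 14.66 = 137100 N·m.
J = πd⁴/32 = π(0.148)⁴/32 = 4.710×10^-5 m⁴.
Shear stress varies linearly with radius: τ = T·r/J = 137100 × 0.0370 / 4.710×10^-5 = 1.077×10^8 Pa.

108 MPa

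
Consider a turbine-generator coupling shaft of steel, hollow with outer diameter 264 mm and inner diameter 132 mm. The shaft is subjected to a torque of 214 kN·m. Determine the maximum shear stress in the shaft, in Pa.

6.32e7 Pa

J = π(d_o⁴ − d_i⁴)/32 = π(0.264⁴ − 0.132⁴)/32 = 4.471×10^-4 m⁴.
τ_max = T·r/J = 214000 × 0.132 / 4.471×10^-4 = 6.318×10^7 Pa.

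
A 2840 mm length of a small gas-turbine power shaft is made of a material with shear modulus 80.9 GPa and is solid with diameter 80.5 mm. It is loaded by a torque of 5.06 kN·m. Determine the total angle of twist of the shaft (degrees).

2.47°

J = πd⁴/32 = π(0.0805)⁴/32 = 4.123×10^-6 m⁴.
θ = T·L/(G·J) = 5060 × 2.84 / (80.9×10⁹ × 4.123×10^-6) = 0.04309 rad.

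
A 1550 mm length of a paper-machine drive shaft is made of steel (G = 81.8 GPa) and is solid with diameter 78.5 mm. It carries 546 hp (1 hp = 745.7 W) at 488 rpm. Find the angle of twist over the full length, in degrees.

2.32°

ω = 2π·488/60 = 51.10 rad/s, so T = P/ω = 546×745.7 / 51.10 = 7967 N·m.
J = πd⁴/32 = π(0.0785)⁴/32 = 3.728×10^-6 m⁴.
θ = T·L/(G·J) = 7967 × 1.55 / (81.8×10⁹ × 3.728×10^-6) = 0.04050 rad.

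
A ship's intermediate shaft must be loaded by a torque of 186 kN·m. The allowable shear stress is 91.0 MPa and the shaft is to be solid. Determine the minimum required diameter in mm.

218 mm

For a solid shaft τ_max = 16T/(πd³), so d = (16T/(π τ_allow))^(1/3) = (16·186000/(π·9.10×10^7))^(1/3) = 0.2183 m.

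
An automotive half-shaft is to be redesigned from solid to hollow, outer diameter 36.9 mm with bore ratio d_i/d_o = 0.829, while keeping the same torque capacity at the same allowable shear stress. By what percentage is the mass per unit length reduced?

52.1 %

Equal τ_max and T ⇒ the solid shaft needs d_s³ = d_o³(1−k⁴), so d_s = 36.9·(1−0.829⁴)^(1/3) = 29.82 mm.
Area ratio A_h/A_s = d_o²(1−k²)/d_s² = (1−k²)/(1−k⁴)^(2/3) = 0.4789.
Mass saving = 1 − 0.4789 = 52.1 %.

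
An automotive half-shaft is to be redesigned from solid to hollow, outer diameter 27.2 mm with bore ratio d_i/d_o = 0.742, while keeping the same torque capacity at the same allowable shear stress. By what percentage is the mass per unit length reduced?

Equal τ_max and T ⇒ the solid shaft needs d_s³ = d_o³(1−k⁴), so d_s = 27.2·(1−0.742⁴)^(1/3) = 24.12 mm.
Area ratio A_h/A_s = d_o²(1−k²)/d_s² = (1−k²)/(1−k⁴)^(2/3) = 0.5718.
Mass saving = 1 − 0.5718 = 42.8 %.

42.8 %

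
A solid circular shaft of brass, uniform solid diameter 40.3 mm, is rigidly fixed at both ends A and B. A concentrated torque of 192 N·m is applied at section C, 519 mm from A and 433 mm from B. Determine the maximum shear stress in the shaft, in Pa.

With uniform GJ and both ends fixed, compatibility θ_AC = θ_CB gives T_A·a = T_B·b, together with T_A + T_B = T₀.
T_A = T₀·b/(a+b) = 192.0·433/952.0 = 87.33 N·m; T_B = 104.7 N·m.
τ in each portion: τ_AC = 6.80×10^6 Pa, τ_CB = 8.14×10^6 Pa; maximum is in CB.
τ_max = T_CB·r/J = 104.7·0.0201/2.59×10^-7 = 8.145×10^6 Pa.

8.14e6 Pa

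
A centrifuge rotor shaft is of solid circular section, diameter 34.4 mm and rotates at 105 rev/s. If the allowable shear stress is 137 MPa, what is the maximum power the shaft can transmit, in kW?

722 kW

J = πd⁴/32 = π(0.0344)⁴/32 = 1.375×10^-7 m⁴.
T_max = τ_allow·J/r = 1.37×10^8 × 1.375×10^-7 / 0.0172 = 1095 N·m.
ω = 2π·105 = 659.7 rad/s, so P_max = T_max·ω = 7.224×10^5 W.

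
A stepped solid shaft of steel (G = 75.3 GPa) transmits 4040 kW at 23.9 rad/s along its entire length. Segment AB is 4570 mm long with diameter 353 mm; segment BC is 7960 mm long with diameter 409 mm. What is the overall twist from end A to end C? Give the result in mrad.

13.2 mrad

ω = 23.9 rad/s, so T = P/ω = 4040×10³ / 23.90 = 169000 N·m.
J_AB = π(0.353)⁴/32 = 1.52×10^-3 m⁴; J_BC = π(0.409)⁴/32 = 2.75×10^-3 m⁴.
θ = (T/G)·Σ L_i/J_i = (169000/75.3×10⁹)·(4.57/1.52×10^-3 + 7.96/2.75×10^-3) = 0.01323 rad.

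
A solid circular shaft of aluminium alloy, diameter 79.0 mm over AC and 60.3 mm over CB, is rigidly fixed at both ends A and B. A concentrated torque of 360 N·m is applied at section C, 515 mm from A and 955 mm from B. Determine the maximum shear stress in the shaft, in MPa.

3.14 MPa

Compatibility: T_A·a/J_AC = T_B·b/J_CB with T_A + T_B = T₀.
J_AC = 3.82×10^-6 m⁴, J_CB = 1.30×10^-6 m⁴, so T_A = T₀·(J_AC/a)/((J_AC/a)+(J_CB/b)) = 304.3 N·m, T_B = 55.70 N·m.
τ in each portion: τ_AC = 3.14×10^6 Pa, τ_CB = 1.29×10^6 Pa; maximum is in AC.
τ_max = T_AC·r/J = 304.3·0.0395/3.82×10^-6 = 3.143×10^6 Pa.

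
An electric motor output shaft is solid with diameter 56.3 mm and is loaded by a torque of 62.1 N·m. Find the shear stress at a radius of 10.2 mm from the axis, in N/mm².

J = πd⁴/32 = π(0.0563)⁴/32 = 9.864×10^-7 m⁴.
Shear stress varies linearly with radius: τ = T·r/J = 62.10 × 0.0102 / 9.864×10^-7 = 6.422×10^5 Pa.

0.642 N/mm²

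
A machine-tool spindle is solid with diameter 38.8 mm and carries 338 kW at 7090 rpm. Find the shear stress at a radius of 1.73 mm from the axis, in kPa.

ω = 2π·7090/60 = 742.5 rad/s, so T = P/ω = 338×10³ / 742.5 = 455.2 N·m.
J = πd⁴/32 = π(0.0388)⁴/32 = 2.225×10^-7 m⁴.
Shear stress varies linearly with radius: τ = T·r/J = 455.2 × 0.00173 / 2.225×10^-7 = 3.540×10^6 Pa.

3540 kPa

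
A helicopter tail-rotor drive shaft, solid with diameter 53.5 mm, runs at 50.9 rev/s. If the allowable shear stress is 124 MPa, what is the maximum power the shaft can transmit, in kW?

J = πd⁴/32 = π(0.0535)⁴/32 = 8.043×10^-7 m⁴.
T_max = τ_allow·J/r = 1.24×10^8 × 8.043×10^-7 / 0.0267 = 3728 N·m.
ω = 2π·50.9 = 319.8 rad/s, so P_max = T_max·ω = 1.192×10^6 W.

1190 kW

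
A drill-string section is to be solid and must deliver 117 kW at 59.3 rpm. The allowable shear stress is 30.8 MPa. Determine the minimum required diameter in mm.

ω = 2π·59.3/60 = 6.210 rad/s, so T = P/ω = 117×10³ / 6.210 = 18840 N·m.
For a solid shaft τ_max = 16T/(πd³), so d = (16T/(π τ_allow))^(1/3) = (16·18840/(π·3.08×10^7))^(1/3) = 0.1461 m.

146 mm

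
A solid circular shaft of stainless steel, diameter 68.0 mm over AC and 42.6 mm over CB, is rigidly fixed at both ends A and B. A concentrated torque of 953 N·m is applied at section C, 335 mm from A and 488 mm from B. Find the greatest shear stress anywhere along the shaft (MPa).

Compatibility: T_A·a/J_AC = T_B·b/J_CB with T_A + T_B = T₀.
J_AC = 2.10×10^-6 m⁴, J_CB = 3.23×10^-7 m⁴, so T_A = T₀·(J_AC/a)/((J_AC/a)+(J_CB/b)) = 861.9 N·m, T_B = 91.13 N·m.
τ in each portion: τ_AC = 1.40×10^7 Pa, τ_CB = 6.00×10^6 Pa; maximum is in AC.
τ_max = T_AC·r/J = 861.9·0.0340/2.10×10^-6 = 1.396×10^7 Pa.

14.0 MPa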